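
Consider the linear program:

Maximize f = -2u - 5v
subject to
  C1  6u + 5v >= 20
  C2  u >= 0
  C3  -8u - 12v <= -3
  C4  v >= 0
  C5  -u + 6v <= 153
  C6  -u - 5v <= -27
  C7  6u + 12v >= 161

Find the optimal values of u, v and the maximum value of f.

Feasible corners and f = -2u - 5v:
  (0, 51/2) → f = -255/2
  (0, 161/12) → f = -805/12
  (27, 0) → f = -54
  (481/18, 1/18) → f = -967/18
The feasible region is unbounded (it extends along (6, 1), (1, 0)), but f strictly decreases along every unbounded feasible direction, so there is no improving ray and the maximum is attained at a vertex.

The binding constraints are -u - 5v = -27 and 6u + 12v = 161.
Solving simultaneously gives u = 481/18, v = 1/18.

u = 481/18, v = 1/18, maximum f = -967/18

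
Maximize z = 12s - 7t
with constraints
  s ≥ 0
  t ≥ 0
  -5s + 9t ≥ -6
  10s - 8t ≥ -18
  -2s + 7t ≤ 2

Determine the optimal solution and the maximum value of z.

s = 60/17, t = 22/17, maximum z = 566/17

Corner points and z = 12s - 7t:
  (0, 0) → z = 0
  (0, 2/7) → z = -2
  (6/5, 0) → z = 72/5
  (60/17, 22/17) → z = 566/17

At the optimal vertex, -5s + 9t = -6 and -2s + 7t = 2.
Solving simultaneously gives s = 60/17, t = 22/17.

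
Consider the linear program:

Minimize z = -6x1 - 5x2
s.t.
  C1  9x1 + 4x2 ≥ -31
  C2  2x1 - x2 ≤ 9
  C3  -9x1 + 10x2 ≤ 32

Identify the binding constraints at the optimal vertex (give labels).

C2 and C3

Feasible corners and z = -6x1 - 5x2:
  (5/17, -143/17) → z = 685/17
  (-73/21, 1/14) → z = 41/2
  (122/11, 145/11) → z = -1457/11

The minimum is at (122/11, 145/11). Substituting into each constraint, equality holds for C2 and C3; the remaining constraints have slack.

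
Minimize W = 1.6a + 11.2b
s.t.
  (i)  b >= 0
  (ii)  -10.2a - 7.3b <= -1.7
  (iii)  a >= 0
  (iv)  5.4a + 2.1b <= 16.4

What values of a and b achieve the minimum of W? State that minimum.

Vertices and W = 1.6a + 11.2b:
  (1/6, 0) → W = 4/15
  (82/27, 0) → W = 656/135
  (0, 17/73) → W = 952/365
  (0, 164/21) → W = 1312/15

a = 1/6, b = 0, minimum W = 4/15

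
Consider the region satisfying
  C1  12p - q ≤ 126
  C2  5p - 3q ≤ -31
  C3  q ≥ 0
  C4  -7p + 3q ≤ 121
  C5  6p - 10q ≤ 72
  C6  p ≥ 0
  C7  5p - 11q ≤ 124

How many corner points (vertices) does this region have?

4

Pairwise boundary intersections that survive every other constraint:
  (409/31, 1002/31)
  (499/29, 2334/29)
  (0, 31/3)
  (0, 121/3)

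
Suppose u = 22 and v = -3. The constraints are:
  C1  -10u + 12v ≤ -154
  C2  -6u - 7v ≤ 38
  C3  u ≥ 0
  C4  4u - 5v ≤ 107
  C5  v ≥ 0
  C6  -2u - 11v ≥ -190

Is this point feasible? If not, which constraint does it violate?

not feasible — violates C5

Constraint C5: v = -3, which is not ≥ 0. All other constraints are satisfied.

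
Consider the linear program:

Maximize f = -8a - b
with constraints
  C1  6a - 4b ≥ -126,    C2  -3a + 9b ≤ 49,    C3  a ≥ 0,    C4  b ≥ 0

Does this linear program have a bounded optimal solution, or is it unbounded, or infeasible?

bounded optimum

Corner points and f = -8a - b:
  (0, 49/9) → f = -49/9
  (0, 0) → f = 0
The feasible region has finitely many vertices and no improving ray; the maximum is 0 at (0, 0).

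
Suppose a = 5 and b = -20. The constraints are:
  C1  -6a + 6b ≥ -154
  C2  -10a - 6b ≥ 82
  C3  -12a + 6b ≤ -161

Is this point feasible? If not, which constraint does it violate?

Constraint C2: -10a - 6b = 70, which is not ≥ 82. All other constraints are satisfied.

not feasible — violates C2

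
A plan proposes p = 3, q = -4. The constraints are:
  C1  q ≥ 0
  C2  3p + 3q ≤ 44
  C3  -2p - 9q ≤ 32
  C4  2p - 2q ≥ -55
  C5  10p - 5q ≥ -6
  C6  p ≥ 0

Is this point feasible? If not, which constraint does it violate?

not feasible — violates C1

Constraint C1: q = -4, which is not ≥ 0. All other constraints are satisfied.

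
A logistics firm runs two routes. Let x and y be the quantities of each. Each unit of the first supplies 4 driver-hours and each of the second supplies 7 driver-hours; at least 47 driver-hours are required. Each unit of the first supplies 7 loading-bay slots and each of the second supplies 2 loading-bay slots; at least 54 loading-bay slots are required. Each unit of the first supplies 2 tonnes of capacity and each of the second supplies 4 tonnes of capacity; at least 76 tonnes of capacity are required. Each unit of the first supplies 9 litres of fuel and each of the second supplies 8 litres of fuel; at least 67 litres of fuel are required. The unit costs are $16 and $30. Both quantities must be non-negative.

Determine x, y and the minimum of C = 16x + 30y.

x = 8/3, y = 53/3, minimum C = 1718/3

Feasible corners and C = 16x + 30y:
  (0, 27) → C = 810
  (38, 0) → C = 608
  (8/3, 53/3) → C = 1718/3
The feasible region is unbounded (it extends along (0, 1), (1, 0)), but C strictly increases along every unbounded feasible direction, so there is no improving ray and the minimum is attained at a vertex.

The optimum lies where 7x + 2y = 54 and 2x + 4y = 76.
Solving simultaneously gives x = 8/3, y = 53/3.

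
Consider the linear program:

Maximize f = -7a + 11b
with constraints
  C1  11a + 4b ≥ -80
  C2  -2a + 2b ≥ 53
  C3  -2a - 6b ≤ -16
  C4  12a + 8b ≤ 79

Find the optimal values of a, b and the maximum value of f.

a = -239/10, b = 1829/40, maximum f = 26811/40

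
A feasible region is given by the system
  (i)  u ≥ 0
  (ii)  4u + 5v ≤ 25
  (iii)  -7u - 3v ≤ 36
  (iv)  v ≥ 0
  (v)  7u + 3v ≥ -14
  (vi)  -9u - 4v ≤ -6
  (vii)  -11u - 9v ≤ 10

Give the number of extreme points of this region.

The feasible vertices (each the meet of two boundaries and inside every other half-plane) are:
  (0, 5)
  (0, 3/2)
  (25/4, 0)
  (2/3, 0)

4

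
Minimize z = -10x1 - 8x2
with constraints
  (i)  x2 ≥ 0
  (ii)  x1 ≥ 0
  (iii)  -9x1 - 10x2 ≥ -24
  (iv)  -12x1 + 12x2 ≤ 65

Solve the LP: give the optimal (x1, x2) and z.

x1 = 8/3, x2 = 0, minimum z = -80/3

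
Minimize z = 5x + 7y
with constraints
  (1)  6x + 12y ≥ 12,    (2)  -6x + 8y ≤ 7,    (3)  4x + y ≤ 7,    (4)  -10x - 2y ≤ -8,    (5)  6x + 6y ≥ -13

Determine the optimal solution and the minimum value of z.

Vertices and z = 5x + 7y:
  (12/7, 1/7) → z = 67/7
  (2/3, 2/3) → z = 8
  (49/38, 35/19) → z = 735/38
  (25/46, 59/46) → z = 269/23

At the optimal vertex, 6x + 12y = 12 and -10x - 2y = -8.
Solving simultaneously gives x = 2/3, y = 2/3.

x = 2/3, y = 2/3, minimum z = 8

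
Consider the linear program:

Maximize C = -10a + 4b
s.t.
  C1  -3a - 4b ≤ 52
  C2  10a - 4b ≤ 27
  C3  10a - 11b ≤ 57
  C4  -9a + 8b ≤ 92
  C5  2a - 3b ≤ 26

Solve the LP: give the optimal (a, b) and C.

Vertices and C = -10a + 4b:
  (-344/73, -691/73) → C = 676/73
  (-196/15, -16/5) → C = 1768/15
  (69/70, -30/7) → C = -27
  (146/11, 1163/44) → C = -27

The optimum lies where -3a - 4b = 52 and -9a + 8b = 92.
Solving simultaneously gives a = -196/15, b = -16/5.

a = -196/15, b = -16/5, maximum C = 1768/15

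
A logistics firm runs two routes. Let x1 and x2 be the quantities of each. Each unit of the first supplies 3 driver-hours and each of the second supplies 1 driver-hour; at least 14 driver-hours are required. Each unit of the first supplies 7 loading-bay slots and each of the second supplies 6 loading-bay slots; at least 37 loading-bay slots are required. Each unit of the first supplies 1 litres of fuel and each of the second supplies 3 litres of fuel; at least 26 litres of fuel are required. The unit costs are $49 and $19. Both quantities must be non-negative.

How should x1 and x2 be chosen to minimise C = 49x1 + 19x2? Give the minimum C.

x1 = 2, x2 = 8, minimum C = 250

Vertices and C = 49x1 + 19x2:
  (0, 14) → C = 266
  (26, 0) → C = 1274
  (2, 8) → C = 250
The feasible region is unbounded (it extends along (0, 1), (1, 0)), but C strictly increases along every unbounded feasible direction, so there is no improving ray and the minimum is attained at a vertex.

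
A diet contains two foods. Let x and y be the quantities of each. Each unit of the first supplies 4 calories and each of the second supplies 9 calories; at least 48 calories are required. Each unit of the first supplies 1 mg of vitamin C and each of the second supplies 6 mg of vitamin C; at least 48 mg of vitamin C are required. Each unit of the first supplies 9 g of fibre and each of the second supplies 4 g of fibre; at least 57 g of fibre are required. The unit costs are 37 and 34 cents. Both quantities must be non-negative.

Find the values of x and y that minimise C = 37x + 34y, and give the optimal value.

x = 3, y = 15/2, minimum C = 366

Corner points and C = 37x + 34y:
  (0, 57/4) → C = 969/2
  (48, 0) → C = 1776
  (3, 15/2) → C = 366
The feasible region is unbounded (it extends along (0, 1), (1, 0)), but C strictly increases along every unbounded feasible direction, so there is no improving ray and the minimum is attained at a vertex.

The optimum lies where x + 6y = 48 and 9x + 4y = 57.
Solving simultaneously gives x = 3, y = 15/2.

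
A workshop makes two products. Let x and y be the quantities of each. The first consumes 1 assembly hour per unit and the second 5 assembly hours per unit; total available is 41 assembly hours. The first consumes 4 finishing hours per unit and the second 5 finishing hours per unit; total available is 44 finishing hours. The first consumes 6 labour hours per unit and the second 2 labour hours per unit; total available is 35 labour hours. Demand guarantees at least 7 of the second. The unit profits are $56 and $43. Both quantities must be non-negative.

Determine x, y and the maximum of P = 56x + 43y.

Vertices and P = 56x + 43y:
  (0, 41/5) → P = 1763/5
  (0, 7) → P = 301
  (1, 8) → P = 400
  (9/4, 7) → P = 427

The binding constraints are 4x + 5y = 44 and y = 7.
Solving simultaneously gives x = 9/4, y = 7.

x = 9/4, y = 7, maximum P = 427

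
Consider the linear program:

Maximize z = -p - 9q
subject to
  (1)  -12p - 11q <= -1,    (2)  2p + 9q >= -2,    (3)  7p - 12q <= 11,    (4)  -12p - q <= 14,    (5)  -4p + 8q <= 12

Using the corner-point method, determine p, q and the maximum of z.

p = 25/29, q = -12/29, maximum z = 83/29

Vertices and z = -p - 9q:
  (31/86, -13/43) → z = 203/86
  (-31/35, 37/35) → z = -302/35
  (25/29, -12/29) → z = 83/29
  (29, 16) → z = -173

The binding constraints are 2p + 9q = -2 and 7p - 12q = 11.
Solving simultaneously gives p = 25/29, q = -12/29.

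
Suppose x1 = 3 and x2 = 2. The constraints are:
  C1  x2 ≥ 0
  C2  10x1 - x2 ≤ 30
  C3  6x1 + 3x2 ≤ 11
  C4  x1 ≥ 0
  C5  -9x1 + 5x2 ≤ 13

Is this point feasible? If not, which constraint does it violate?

not feasible — violates C3

Constraint C3: 6x1 + 3x2 = 24, which is not ≤ 11. All other constraints are satisfied.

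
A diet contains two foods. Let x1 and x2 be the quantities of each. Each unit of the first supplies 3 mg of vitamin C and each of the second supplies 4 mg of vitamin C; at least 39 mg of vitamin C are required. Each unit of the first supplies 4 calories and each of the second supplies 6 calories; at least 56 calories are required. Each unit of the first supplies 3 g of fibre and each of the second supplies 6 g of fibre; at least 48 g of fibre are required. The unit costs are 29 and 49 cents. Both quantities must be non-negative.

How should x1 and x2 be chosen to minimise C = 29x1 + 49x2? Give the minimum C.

x1 = 8, x2 = 4, minimum C = 428

Corner points and C = 29x1 + 49x2:
  (0, 39/4) → C = 1911/4
  (16, 0) → C = 464
  (5, 6) → C = 439
  (8, 4) → C = 428
The feasible region is unbounded (it extends along (0, 1), (1, 0)), but C strictly increases along every unbounded feasible direction, so there is no improving ray and the minimum is attained at a vertex.

At the optimal vertex, 4x1 + 6x2 = 56 and 3x1 + 6x2 = 48.
Solving simultaneously gives x1 = 8, x2 = 4.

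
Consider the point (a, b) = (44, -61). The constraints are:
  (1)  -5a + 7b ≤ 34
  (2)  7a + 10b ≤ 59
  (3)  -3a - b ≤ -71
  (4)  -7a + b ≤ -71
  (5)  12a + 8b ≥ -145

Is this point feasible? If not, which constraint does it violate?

feasible

(1): -647 ≤ 34 ✓
(2): -302 ≤ 59 ✓
(3): -71 ≤ -71 ✓
(4): -369 ≤ -71 ✓
(5): 40 ≥ -145 ✓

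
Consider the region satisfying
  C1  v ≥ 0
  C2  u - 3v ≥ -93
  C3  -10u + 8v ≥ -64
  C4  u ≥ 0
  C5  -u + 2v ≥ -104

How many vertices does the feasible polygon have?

4

The feasible vertices (each the meet of two boundaries and inside every other half-plane) are:
  (32/5, 0)
  (0, 0)
  (468/11, 497/11)
  (0, 31)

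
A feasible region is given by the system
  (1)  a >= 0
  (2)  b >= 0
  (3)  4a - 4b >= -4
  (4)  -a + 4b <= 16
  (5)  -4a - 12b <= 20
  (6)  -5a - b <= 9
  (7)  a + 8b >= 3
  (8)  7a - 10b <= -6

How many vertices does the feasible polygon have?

Pairwise boundary intersections that survive every other constraint:
  (0, 1)
  (0, 3/5)
  (4, 5)
  (68/9, 53/9)

4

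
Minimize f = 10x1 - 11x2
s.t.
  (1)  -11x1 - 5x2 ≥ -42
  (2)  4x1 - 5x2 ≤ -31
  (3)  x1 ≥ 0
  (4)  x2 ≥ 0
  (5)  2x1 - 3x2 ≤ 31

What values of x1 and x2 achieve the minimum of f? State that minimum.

x1 = 0, x2 = 42/5, minimum f = -462/5

Feasible corners and f = 10x1 - 11x2:
  (11/15, 509/75) → f = -1683/25
  (0, 42/5) → f = -462/5
  (0, 31/5) → f = -341/5

At the optimal vertex, -11x1 - 5x2 = -42 and x1 = 0.
Solving simultaneously gives x1 = 0, x2 = 42/5.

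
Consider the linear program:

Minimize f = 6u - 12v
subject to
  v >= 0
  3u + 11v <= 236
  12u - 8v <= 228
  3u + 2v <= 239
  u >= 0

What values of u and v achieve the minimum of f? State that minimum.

u = 0, v = 236/11, minimum f = -2832/11

Feasible corners and f = 6u - 12v:
  (19, 0) → f = 114
  (0, 0) → f = 0
  (1099/39, 179/13) → f = 50/13
  (0, 236/11) → f = -2832/11

The binding constraints are 3u + 11v = 236 and u = 0.
Solving simultaneously gives u = 0, v = 236/11.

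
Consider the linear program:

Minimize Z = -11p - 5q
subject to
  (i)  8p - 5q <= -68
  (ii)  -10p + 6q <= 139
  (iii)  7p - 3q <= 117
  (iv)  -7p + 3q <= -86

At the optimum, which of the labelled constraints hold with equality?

Vertices and Z = -11p - 5q:
  (789/11, 1412/11) → Z = -15739/11
  (634/11, 1164/11) → Z = -12794/11
  (373/4, 2143/12) → Z = -5756/3
  (311/4, 611/4) → Z = -1619

The minimum is at (373/4, 2143/12). Substituting into each constraint, equality holds for (ii) and (iii); the remaining constraints have slack.

(ii) and (iii)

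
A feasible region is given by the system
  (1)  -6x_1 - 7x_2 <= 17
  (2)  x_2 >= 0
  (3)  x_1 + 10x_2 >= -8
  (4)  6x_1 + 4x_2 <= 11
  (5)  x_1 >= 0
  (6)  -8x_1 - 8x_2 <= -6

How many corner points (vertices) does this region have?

4

Of the 15 pairwise boundary intersections, those satisfying every inequality are:
  (11/6, 0)
  (3/4, 0)
  (0, 11/4)
  (0, 3/4)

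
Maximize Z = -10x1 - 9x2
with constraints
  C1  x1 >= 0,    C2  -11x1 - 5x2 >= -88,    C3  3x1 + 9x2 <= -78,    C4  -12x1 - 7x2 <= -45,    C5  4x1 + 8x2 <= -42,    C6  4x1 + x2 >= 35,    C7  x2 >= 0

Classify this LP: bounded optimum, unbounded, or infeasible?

The boundaries -11x1 - 5x2 = -88 and 3x1 + 9x2 = -78 meet at (197/14, -187/14), but that point violates x2 ≥ 0. Every candidate vertex is excluded by some other constraint, so the feasible region is empty.

infeasible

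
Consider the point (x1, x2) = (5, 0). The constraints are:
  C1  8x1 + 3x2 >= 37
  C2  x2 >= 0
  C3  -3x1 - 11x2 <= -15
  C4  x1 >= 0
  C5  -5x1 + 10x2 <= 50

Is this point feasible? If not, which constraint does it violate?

feasible

C1: 40 ≥ 37 ✓
C2: 0 ≥ 0 ✓
C3: -15 ≤ -15 ✓
C4: 5 ≥ 0 ✓
C5: -25 ≤ 50 ✓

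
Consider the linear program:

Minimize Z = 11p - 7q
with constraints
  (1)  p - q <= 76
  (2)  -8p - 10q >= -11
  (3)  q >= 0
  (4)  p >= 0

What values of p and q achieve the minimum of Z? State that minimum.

p = 0, q = 11/10, minimum Z = -77/10

Corner points and Z = 11p - 7q:
  (11/8, 0) → Z = 121/8
  (0, 11/10) → Z = -77/10
  (0, 0) → Z = 0

The binding constraints are -8p - 10q = -11 and p = 0.
Solving simultaneously gives p = 0, q = 11/10.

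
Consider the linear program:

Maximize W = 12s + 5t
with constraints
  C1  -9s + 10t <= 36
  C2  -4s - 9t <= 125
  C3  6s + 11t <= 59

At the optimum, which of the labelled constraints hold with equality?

C2 and C3

Feasible corners and W = 12s + 5t:
  (-1574/121, -981/121) → W = -2163/11
  (194/159, 249/53) → W = 2021/53
  (953/5, -493/5) → W = 8971/5

The maximum is at (953/5, -493/5). Substituting into each constraint, equality holds for C2 and C3; the remaining constraints have slack.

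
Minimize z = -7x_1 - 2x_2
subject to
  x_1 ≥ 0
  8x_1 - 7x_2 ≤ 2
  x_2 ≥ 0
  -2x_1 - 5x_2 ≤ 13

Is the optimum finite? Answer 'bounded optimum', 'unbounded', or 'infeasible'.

unbounded

From the feasible point (0, 0), moving in the direction (0, 1) keeps every constraint satisfied while z decreases without bound.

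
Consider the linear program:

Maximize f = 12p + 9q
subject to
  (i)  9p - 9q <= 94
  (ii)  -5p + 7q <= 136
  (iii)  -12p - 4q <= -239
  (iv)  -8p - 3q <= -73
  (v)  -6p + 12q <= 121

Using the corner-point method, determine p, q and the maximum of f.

Corner points and f = 12p + 9q:
  (2527/144, 341/48) → f = 13177/48
  (739/18, 551/18) → f = 4609/6
  (298/21, 481/28) → f = 9097/28

p = 739/18, q = 551/18, maximum f = 4609/6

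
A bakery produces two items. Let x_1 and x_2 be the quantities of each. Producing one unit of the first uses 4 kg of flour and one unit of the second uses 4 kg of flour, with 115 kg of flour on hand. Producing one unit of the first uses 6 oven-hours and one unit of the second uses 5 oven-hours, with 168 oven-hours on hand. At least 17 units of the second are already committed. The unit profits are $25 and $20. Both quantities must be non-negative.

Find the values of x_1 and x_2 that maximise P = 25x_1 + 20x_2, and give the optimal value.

At the optimal vertex, 4x_1 + 4x_2 = 115 and x_2 = 17.
Solving simultaneously gives x_1 = 47/4, x_2 = 17.

x_1 = 47/4, x_2 = 17, maximum P = 2535/4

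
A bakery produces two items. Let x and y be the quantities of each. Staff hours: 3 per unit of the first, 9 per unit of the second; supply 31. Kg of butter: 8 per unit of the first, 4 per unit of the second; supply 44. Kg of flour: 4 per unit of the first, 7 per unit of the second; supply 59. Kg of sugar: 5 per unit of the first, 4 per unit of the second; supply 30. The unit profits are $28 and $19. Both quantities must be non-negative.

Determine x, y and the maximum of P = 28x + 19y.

Vertices and P = 28x + 19y:
  (0, 0) → P = 0
  (0, 31/9) → P = 589/9
  (11/2, 0) → P = 154
  (146/33, 65/33) → P = 5323/33
  (14/3, 5/3) → P = 487/3

The optimum lies where 8x + 4y = 44 and 5x + 4y = 30.
Solving simultaneously gives x = 14/3, y = 5/3.

x = 14/3, y = 5/3, maximum P = 487/3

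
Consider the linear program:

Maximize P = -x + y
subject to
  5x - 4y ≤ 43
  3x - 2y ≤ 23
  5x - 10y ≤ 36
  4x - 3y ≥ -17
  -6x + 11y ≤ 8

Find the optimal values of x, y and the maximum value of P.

x = -163/26, y = -35/13, maximum P = 93/26

Corner points and P = -x + y:
  (79/10, 7/20) → P = -151/20
  (269/21, 54/7) → P = -107/21
  (-278/25, -229/25) → P = 49/25
  (-163/26, -35/13) → P = 93/26

The optimum lies where 4x - 3y = -17 and -6x + 11y = 8.
Solving simultaneously gives x = -163/26, y = -35/13.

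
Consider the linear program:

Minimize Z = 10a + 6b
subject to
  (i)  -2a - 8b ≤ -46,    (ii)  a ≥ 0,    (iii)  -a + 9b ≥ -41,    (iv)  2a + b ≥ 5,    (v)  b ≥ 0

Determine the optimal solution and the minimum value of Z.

Corner points and Z = 10a + 6b:
  (0, 23/4) → Z = 69/2
  (23, 0) → Z = 230
  (41, 0) → Z = 410
The feasible region is unbounded (it extends along (0, 1), (9, 1)), but Z strictly increases along every unbounded feasible direction, so there is no improving ray and the minimum is attained at a vertex.

a = 0, b = 23/4, minimum Z = 69/2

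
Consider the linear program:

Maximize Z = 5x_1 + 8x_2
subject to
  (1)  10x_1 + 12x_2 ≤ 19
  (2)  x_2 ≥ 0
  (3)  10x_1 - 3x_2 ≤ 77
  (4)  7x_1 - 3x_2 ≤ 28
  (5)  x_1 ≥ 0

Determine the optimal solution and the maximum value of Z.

Vertices and Z = 5x_1 + 8x_2:
  (19/10, 0) → Z = 19/2
  (0, 19/12) → Z = 38/3
  (0, 0) → Z = 0

The binding constraints are 10x_1 + 12x_2 = 19 and x_1 = 0.
Solving simultaneously gives x_1 = 0, x_2 = 19/12.

x_1 = 0, x_2 = 19/12, maximum Z = 38/3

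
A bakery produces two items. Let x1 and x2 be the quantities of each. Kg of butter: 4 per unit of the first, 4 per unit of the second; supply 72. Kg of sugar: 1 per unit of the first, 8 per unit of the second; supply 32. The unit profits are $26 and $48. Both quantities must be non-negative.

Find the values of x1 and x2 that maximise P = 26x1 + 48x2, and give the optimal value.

Corner points and P = 26x1 + 48x2:
  (0, 0) → P = 0
  (0, 4) → P = 192
  (18, 0) → P = 468
  (16, 2) → P = 512

x1 = 16, x2 = 2, maximum P = 512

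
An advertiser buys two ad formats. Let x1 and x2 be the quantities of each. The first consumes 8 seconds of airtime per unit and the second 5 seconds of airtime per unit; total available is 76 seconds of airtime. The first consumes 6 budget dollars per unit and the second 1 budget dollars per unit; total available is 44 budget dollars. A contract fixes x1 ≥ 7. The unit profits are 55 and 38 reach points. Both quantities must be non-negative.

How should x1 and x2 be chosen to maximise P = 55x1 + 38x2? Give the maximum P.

Vertices and P = 55x1 + 38x2:
  (22/3, 0) → P = 1210/3
  (7, 0) → P = 385
  (7, 2) → P = 461

The optimum lies where 6x1 + x2 = 44 and x1 = 7.
Solving simultaneously gives x1 = 7, x2 = 2.

x1 = 7, x2 = 2, maximum P = 461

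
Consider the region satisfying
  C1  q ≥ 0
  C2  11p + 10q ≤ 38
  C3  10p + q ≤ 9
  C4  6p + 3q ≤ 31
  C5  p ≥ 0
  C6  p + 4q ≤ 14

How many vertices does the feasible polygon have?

5

Pairwise boundary intersections that survive every other constraint:
  (9/10, 0)
  (0, 0)
  (52/89, 281/89)
  (6/17, 58/17)
  (0, 7/2)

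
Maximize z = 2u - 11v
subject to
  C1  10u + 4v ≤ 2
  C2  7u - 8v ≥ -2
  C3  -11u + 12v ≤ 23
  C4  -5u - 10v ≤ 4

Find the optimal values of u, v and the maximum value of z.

Corner points and z = 2u - 11v:
  (2/27, 17/54) → z = -179/54
  (9/20, -5/8) → z = 311/40
  (-26/55, -9/55) → z = 47/55

The binding constraints are 10u + 4v = 2 and -5u - 10v = 4.
Solving simultaneously gives u = 9/20, v = -5/8.

u = 9/20, v = -5/8, maximum z = 311/40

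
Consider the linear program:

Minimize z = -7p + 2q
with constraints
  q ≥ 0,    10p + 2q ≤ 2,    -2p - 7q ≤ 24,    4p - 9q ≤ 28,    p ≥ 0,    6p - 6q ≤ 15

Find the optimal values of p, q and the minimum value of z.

p = 1/5, q = 0, minimum z = -7/5

Feasible corners and z = -7p + 2q:
  (1/5, 0) → z = -7/5
  (0, 0) → z = 0
  (0, 1) → z = 2

The optimum lies where q = 0 and 10p + 2q = 2.
Solving simultaneously gives p = 1/5, q = 0.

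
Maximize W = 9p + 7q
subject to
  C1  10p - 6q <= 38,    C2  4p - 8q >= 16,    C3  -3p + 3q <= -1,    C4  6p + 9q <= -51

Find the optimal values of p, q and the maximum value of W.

p = 2/7, q = -41/7, maximum W = -269/7

The feasible region is unbounded (it extends along (-1, -1), (-3, -5)), but W strictly decreases along every unbounded feasible direction, so there is no improving ray and the maximum is attained at a vertex.

The binding constraints are 10p - 6q = 38 and 6p + 9q = -51.
Solving simultaneously gives p = 2/7, q = -41/7.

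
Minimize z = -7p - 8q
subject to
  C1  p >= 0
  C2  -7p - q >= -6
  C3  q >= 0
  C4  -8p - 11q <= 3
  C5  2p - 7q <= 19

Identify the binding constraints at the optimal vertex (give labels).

C1 and C2

Feasible corners and z = -7p - 8q:
  (0, 6) → z = -48
  (0, 0) → z = 0
  (6/7, 0) → z = -6

The minimum is at (0, 6). Substituting into each constraint, equality holds for C1 and C2; the remaining constraints have slack.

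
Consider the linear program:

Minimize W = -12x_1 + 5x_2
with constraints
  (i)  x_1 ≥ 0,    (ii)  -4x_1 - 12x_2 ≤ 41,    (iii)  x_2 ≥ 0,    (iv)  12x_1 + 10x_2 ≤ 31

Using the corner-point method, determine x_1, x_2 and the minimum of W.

Extreme points and W = -12x_1 + 5x_2:
  (0, 0) → W = 0
  (0, 31/10) → W = 31/2
  (31/12, 0) → W = -31

At the optimal vertex, x_2 = 0 and 12x_1 + 10x_2 = 31.
Solving simultaneously gives x_1 = 31/12, x_2 = 0.

x_1 = 31/12, x_2 = 0, minimum W = -31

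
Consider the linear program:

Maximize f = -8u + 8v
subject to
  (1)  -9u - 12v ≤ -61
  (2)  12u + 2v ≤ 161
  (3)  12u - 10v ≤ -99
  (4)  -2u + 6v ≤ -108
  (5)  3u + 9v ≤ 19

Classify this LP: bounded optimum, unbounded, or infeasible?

The boundaries 12u - 10v = -99 and -2u + 6v = -108 meet at (-837/26, -747/26), but that point violates -9u - 12v ≤ -61. Every candidate vertex is excluded by some other constraint, so the feasible region is empty.

infeasible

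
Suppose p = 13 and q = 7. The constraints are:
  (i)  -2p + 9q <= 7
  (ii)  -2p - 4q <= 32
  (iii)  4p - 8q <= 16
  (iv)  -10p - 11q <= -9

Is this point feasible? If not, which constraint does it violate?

not feasible — violates (i)

Constraint (i): -2p + 9q = 37, which is not ≤ 7. All other constraints are satisfied.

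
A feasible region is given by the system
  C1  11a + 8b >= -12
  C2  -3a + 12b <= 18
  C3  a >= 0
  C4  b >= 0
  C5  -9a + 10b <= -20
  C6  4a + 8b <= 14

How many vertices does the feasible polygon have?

3

Of the 15 pairwise boundary intersections, those satisfying every inequality are:
  (20/9, 0)
  (7/2, 0)
  (75/28, 23/56)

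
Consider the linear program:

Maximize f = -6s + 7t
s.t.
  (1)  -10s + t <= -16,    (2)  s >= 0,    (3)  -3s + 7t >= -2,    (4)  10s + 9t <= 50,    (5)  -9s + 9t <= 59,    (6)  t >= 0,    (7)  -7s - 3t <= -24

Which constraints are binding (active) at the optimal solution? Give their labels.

(4) and (7)

Corner points and f = -6s + 7t:
  (368/97, 130/97) → f = -1298/97
  (3, 1) → f = -11
  (2, 10/3) → f = 34/3

The maximum is at (2, 10/3). Substituting into each constraint, equality holds for (4) and (7); the remaining constraints have slack.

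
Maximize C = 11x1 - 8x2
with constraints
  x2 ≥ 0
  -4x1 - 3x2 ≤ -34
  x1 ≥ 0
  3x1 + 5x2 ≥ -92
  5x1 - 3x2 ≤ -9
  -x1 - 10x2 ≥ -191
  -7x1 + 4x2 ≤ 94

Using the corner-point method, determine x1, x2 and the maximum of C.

x1 = 25/9, x2 = 206/27, maximum C = -823/27

Corner points and C = 11x1 - 8x2:
  (0, 34/3) → C = -272/3
  (25/9, 206/27) → C = -823/27
  (0, 191/10) → C = -764/5
  (483/53, 964/53) → C = -2399/53

At the optimal vertex, -4x1 - 3x2 = -34 and 5x1 - 3x2 = -9.
Solving simultaneously gives x1 = 25/9, x2 = 206/27.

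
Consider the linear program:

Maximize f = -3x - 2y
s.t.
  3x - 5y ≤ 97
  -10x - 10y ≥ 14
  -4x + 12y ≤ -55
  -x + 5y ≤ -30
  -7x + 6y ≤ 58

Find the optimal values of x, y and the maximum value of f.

Extreme points and f = -3x - 2y:
  (45/4, -253/20) → f = -169/20
  (-872/17, -853/17) → f = 4322/17
  (23/6, -157/30) → f = -31/30
  (-85/8, -65/8) → f = 385/8
  (-171/10, -617/60) → f = 1078/15

x = -872/17, y = -853/17, maximum f = 4322/17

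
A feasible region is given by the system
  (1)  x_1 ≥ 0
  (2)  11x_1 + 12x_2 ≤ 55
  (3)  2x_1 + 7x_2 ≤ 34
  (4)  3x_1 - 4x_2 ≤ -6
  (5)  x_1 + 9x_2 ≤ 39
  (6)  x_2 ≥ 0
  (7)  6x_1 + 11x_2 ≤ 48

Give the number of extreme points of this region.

5

Intersecting each pair of boundary lines and keeping only the points that satisfy every inequality leaves:
  (0, 3/2)
  (0, 13/3)
  (37/20, 231/80)
  (29/49, 198/49)
  (3/43, 186/43)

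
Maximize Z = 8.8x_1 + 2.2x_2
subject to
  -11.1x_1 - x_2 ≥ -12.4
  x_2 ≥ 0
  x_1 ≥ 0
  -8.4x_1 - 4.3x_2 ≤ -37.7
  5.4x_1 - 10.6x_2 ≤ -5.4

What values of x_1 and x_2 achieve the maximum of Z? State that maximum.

x_1 = 0, x_2 = 12.4, maximum Z = 27.28

Feasible corners and Z = 8.8x_1 + 2.2x_2:
  (0, 62/5) → Z = 682/25
  (1562/3933, 10477/1311) → Z = 414469/19665
  (0, 377/43) → Z = 4147/215

The binding constraints are -11.1x_1 - x_2 = -12.4 and x_1 = 0.
Solving simultaneously gives x_1 = 0, x_2 = 62/5.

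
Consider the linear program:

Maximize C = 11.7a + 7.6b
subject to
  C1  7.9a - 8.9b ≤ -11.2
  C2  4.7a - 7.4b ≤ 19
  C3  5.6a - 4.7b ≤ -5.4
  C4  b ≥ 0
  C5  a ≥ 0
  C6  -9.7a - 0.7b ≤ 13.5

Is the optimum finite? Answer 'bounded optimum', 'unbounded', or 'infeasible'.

unbounded

From the feasible point (458/1271, 2006/1271), moving in the direction (0, 1) keeps every constraint satisfied while C increases without bound.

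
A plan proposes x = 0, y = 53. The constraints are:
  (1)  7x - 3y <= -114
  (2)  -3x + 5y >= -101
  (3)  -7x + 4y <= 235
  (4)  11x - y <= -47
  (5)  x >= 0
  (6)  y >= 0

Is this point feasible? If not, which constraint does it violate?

(1): -159 ≤ -114 ✓
(2): 265 ≥ -101 ✓
(3): 212 ≤ 235 ✓
(4): -53 ≤ -47 ✓
(5): 0 ≥ 0 ✓
(6): 53 ≥ 0 ✓

feasible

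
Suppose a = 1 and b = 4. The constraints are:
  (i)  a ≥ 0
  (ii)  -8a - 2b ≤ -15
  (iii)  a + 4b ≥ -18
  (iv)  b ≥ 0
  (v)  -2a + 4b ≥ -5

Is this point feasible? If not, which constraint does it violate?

(i): 1 ≥ 0 ✓
(ii): -16 ≤ -15 ✓
(iii): 17 ≥ -18 ✓
(iv): 4 ≥ 0 ✓
(v): 14 ≥ -5 ✓

feasible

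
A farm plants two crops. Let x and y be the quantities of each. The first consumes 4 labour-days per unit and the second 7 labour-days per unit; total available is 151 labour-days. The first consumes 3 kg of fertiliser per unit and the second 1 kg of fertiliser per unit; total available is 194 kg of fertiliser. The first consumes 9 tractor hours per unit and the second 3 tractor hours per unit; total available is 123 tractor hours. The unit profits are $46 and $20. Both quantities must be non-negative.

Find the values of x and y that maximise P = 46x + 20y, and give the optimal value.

x = 8, y = 17, maximum P = 708

Vertices and P = 46x + 20y:
  (0, 0) → P = 0
  (0, 151/7) → P = 3020/7
  (41/3, 0) → P = 1886/3
  (8, 17) → P = 708

The binding constraints are 4x + 7y = 151 and 9x + 3y = 123.
Solving simultaneously gives x = 8, y = 17.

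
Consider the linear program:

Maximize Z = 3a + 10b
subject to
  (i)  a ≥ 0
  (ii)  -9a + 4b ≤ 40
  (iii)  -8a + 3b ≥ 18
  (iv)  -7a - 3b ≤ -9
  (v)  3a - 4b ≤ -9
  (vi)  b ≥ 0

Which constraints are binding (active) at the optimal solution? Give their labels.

Extreme points and Z = 3a + 10b:
  (0, 10) → Z = 100
  (0, 6) → Z = 60
  (48/5, 158/5) → Z = 1724/5

The maximum is at (48/5, 158/5). Substituting into each constraint, equality holds for (ii) and (iii); the remaining constraints have slack.

(ii) and (iii)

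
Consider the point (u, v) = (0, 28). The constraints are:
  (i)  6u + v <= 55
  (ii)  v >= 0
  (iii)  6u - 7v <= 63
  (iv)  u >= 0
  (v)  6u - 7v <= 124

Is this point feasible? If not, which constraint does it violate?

(i): 28 ≤ 55 ✓
(ii): 28 ≥ 0 ✓
(iii): -196 ≤ 63 ✓
(iv): 0 ≥ 0 ✓
(v): -196 ≤ 124 ✓

feasible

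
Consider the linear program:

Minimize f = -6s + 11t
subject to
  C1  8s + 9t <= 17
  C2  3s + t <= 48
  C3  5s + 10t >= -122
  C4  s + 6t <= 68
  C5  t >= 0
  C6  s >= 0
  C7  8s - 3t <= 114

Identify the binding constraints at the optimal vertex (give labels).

Vertices and f = -6s + 11t:
  (17/8, 0) → f = -51/4
  (0, 17/9) → f = 187/9
  (0, 0) → f = 0

The minimum is at (17/8, 0). Substituting into each constraint, equality holds for C1 and C5; the remaining constraints have slack.

C1 and C5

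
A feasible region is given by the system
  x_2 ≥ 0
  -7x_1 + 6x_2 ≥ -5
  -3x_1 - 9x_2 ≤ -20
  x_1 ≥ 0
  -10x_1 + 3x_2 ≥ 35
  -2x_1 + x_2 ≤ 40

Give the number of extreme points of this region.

3

The feasible vertices (each the meet of two boundaries and inside every other half-plane) are:
  (0, 35/3)
  (0, 40)
  (85/4, 165/2)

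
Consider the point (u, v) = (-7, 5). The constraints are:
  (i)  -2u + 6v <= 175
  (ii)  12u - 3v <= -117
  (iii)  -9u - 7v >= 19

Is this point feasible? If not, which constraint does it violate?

Constraint (ii): 12u - 3v = -99, which is not ≤ -117. All other constraints are satisfied.

not feasible — violates (ii)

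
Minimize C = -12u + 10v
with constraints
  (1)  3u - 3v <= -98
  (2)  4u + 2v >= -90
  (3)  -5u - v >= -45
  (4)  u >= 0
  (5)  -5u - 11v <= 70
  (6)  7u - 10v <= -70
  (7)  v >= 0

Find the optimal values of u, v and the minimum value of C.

u = 37/18, v = 625/18, minimum C = 2903/9

Feasible corners and C = -12u + 10v:
  (37/18, 625/18) → C = 2903/9
  (0, 98/3) → C = 980/3
  (0, 45) → C = 450

At the optimal vertex, 3u - 3v = -98 and -5u - v = -45.
Solving simultaneously gives u = 37/18, v = 625/18.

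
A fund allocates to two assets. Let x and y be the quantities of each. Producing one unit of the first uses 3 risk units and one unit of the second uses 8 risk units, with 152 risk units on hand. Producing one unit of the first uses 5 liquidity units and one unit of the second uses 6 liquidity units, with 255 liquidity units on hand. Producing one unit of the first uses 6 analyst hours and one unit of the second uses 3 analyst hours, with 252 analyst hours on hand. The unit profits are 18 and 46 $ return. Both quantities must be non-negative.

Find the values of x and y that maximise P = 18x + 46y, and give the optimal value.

x = 40, y = 4, maximum P = 904

Corner points and P = 18x + 46y:
  (0, 0) → P = 0
  (0, 19) → P = 874
  (42, 0) → P = 756
  (40, 4) → P = 904

At the optimal vertex, 3x + 8y = 152 and 6x + 3y = 252.
Solving simultaneously gives x = 40, y = 4.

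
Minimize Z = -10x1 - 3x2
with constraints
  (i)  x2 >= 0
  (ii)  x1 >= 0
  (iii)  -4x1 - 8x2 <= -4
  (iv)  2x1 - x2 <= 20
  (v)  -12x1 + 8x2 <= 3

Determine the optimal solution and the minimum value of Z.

x1 = 163/4, x2 = 123/2, minimum Z = -592

Vertices and Z = -10x1 - 3x2:
  (1, 0) → Z = -10
  (10, 0) → Z = -100
  (1/16, 15/32) → Z = -65/32
  (163/4, 123/2) → Z = -592

The binding constraints are 2x1 - x2 = 20 and -12x1 + 8x2 = 3.
Solving simultaneously gives x1 = 163/4, x2 = 123/2.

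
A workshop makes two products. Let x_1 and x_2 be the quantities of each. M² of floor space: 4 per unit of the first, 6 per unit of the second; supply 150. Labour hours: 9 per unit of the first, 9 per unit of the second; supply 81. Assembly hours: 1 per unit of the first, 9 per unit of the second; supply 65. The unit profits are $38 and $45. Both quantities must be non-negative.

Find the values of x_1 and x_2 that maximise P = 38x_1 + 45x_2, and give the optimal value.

x_1 = 2, x_2 = 7, maximum P = 391

Extreme points and P = 38x_1 + 45x_2:
  (0, 0) → P = 0
  (0, 65/9) → P = 325
  (9, 0) → P = 342
  (2, 7) → P = 391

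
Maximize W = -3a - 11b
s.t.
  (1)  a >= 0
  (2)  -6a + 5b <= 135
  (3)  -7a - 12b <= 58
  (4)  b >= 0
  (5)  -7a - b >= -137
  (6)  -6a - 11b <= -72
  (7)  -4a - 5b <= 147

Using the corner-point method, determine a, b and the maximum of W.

a = 12, b = 0, maximum W = -36

Corner points and W = -3a - 11b:
  (0, 27) → W = -297
  (0, 72/11) → W = -72
  (550/41, 1767/41) → W = -21087/41
  (137/7, 0) → W = -411/7
  (12, 0) → W = -36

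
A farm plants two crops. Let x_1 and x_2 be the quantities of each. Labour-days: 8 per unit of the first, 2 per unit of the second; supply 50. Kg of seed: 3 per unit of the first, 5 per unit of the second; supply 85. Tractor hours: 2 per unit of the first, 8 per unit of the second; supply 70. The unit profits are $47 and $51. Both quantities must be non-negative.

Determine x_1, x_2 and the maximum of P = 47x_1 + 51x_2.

x_1 = 13/3, x_2 = 23/3, maximum P = 1784/3

Corner points and P = 47x_1 + 51x_2:
  (0, 0) → P = 0
  (0, 35/4) → P = 1785/4
  (25/4, 0) → P = 1175/4
  (13/3, 23/3) → P = 1784/3

The binding constraints are 8x_1 + 2x_2 = 50 and 2x_1 + 8x_2 = 70.
Solving simultaneously gives x_1 = 13/3, x_2 = 23/3.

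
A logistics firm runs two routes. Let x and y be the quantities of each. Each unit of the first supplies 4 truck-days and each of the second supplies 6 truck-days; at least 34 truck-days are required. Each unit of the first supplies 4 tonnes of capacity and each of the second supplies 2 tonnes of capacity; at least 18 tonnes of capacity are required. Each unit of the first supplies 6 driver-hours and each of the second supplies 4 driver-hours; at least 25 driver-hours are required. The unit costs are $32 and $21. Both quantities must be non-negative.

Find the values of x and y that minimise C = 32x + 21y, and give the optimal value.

x = 5/2, y = 4, minimum C = 164

Extreme points and C = 32x + 21y:
  (0, 9) → C = 189
  (17/2, 0) → C = 272
  (5/2, 4) → C = 164
The feasible region is unbounded (it extends along (0, 1), (1, 0)), but C strictly increases along every unbounded feasible direction, so there is no improving ray and the minimum is attained at a vertex.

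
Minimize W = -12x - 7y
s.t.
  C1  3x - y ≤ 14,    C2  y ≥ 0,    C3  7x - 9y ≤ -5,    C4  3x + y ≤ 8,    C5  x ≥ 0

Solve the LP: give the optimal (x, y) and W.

x = 0, y = 8, minimum W = -56

Corner points and W = -12x - 7y:
  (67/34, 71/34) → W = -1301/34
  (0, 5/9) → W = -35/9
  (0, 8) → W = -56

The optimum lies where 3x + y = 8 and x = 0.
Solving simultaneously gives x = 0, y = 8.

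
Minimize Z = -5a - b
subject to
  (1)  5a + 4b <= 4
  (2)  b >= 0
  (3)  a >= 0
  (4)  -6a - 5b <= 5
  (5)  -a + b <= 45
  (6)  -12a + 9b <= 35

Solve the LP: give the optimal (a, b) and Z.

a = 4/5, b = 0, minimum Z = -4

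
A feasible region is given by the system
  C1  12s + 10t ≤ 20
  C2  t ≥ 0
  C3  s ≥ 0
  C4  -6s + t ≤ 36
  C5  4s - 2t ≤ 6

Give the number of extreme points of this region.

4

Of the 10 pairwise boundary intersections, those satisfying every inequality are:
  (0, 2)
  (25/16, 1/8)
  (0, 0)
  (3/2, 0)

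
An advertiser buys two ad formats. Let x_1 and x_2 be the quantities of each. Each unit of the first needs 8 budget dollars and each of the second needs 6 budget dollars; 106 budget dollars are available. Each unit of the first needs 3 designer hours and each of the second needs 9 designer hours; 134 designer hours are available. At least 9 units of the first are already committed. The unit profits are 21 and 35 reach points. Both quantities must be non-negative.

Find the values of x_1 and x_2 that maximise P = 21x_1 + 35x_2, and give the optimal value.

Vertices and P = 21x_1 + 35x_2:
  (53/4, 0) → P = 1113/4
  (9, 0) → P = 189
  (9, 17/3) → P = 1162/3

x_1 = 9, x_2 = 17/3, maximum P = 1162/3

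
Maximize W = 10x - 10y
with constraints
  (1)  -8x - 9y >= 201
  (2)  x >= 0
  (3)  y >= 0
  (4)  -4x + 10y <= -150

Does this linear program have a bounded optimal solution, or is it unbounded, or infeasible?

The boundaries -8x - 9y = 201 and x = 0 meet at (0, -67/3), but that point violates y ≥ 0. Every candidate vertex is excluded by some other constraint, so the feasible region is empty.

infeasible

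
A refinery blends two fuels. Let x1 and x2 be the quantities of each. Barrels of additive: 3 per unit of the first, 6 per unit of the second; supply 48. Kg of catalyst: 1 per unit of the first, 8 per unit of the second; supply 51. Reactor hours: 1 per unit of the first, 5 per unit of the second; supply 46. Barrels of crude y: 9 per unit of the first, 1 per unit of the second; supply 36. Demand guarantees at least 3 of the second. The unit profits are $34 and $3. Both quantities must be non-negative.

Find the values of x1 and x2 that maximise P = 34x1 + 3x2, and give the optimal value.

The optimum lies where 9x1 + x2 = 36 and x2 = 3.
Solving simultaneously gives x1 = 11/3, x2 = 3.

x1 = 11/3, x2 = 3, maximum P = 401/3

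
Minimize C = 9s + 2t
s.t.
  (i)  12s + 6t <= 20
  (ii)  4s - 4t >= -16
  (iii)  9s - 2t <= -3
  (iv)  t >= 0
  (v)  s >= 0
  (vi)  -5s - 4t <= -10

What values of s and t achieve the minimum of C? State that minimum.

At the optimal vertex, s = 0 and -5s - 4t = -10.
Solving simultaneously gives s = 0, t = 5/2.

s = 0, t = 5/2, minimum C = 5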